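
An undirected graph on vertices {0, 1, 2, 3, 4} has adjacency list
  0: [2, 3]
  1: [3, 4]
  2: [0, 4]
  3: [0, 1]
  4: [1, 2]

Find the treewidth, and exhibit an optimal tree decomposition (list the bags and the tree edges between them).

Treewidth 2.
Bags: B1 = {0, 2, 4}  B2 = {0, 1, 4}  B3 = {0, 1, 3}
Tree: B1–B2, B2–B3

Each bag holds 3 vertices, so the decomposition has width 2, which upper-bounds the treewidth. Since 0–2–4–1–3–0 is a cycle in G, G is not acyclic. Forests are exactly the graphs of treewidth ≤ 1, so tw(G) ≥ 2. Therefore the treewidth is 2.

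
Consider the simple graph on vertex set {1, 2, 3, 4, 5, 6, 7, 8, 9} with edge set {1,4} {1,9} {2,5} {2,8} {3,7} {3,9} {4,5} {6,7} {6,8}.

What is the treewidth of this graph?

2

A width-2 tree decomposition is:
Bags: B1 = {2, 5, 8}  B2 = {5, 6, 8}  B3 = {5, 6, 7}  B4 = {3, 5, 7}  B5 = {3, 5, 9}  B6 = {1, 5, 9}  B7 = {1, 4, 5}
Tree: B1–B2, B2–B3, B3–B4, B4–B5, B5–B6, B6–B7
Each bag holds 3 vertices, so the decomposition has width 2, which upper-bounds the treewidth. For the lower bound, G contains the cycle 5–2–8–6–7–3–9–1–4–5, so G is not a forest; only forests have treewidth ≤ 1, hence tw(G) ≥ 2. Combining the bounds, tw(G) = 2.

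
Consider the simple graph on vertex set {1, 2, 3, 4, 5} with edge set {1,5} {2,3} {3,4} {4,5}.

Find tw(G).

1

A width-1 tree decomposition is:
Bags: B1 = {2, 3}  B2 = {3, 4}  B3 = {4, 5}  B4 = {1, 5}
Tree: B1–B2, B2–B3, B3–B4
The largest bag has 2 vertices, giving width 1; this decomposition certifies tw(G) ≤ 1. Any graph with an edge has treewidth ≥ 1, and G has the edge 2–3. Combining the bounds, tw(G) = 1.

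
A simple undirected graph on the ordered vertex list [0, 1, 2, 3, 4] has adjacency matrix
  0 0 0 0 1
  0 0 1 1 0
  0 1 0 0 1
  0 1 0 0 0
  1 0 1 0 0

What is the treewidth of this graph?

A width-1 tree decomposition is:
Bags: B1 = {1, 3}  B2 = {1, 2}  B3 = {2, 4}  B4 = {0, 4}
Tree: B1–B2, B2–B3, B3–B4
Every bag has size at most 2, so the width is 2 − 1 = 1 and tw(G) ≤ 1. G has an edge, so its treewidth is at least 1. The upper and lower bounds meet at 1, so that is the treewidth.

1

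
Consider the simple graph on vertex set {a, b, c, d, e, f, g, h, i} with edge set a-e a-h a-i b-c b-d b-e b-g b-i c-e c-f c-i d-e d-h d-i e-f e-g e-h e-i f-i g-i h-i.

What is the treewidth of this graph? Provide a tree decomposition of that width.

Treewidth 3.
One optimal decomposition is:
Bags: B1 = {b, d, e, i}  B2 = {d, e, h, i}  B3 = {b, e, g, i}  B4 = {b, c, e, i}  B5 = {c, e, f, i}  B6 = {a, e, h, i}
Tree: B1–B2, B1–B3, B1–B4, B4–B5, B2–B6

The largest bag has 4 vertices, giving width 3; this decomposition certifies tw(G) ≤ 3. On the other hand G contains the 4-clique {a, e, h, i}. A clique must lie in a single bag of any decomposition, so no decomposition can have width below 3. The upper and lower bounds meet at 3, so that is the treewidth.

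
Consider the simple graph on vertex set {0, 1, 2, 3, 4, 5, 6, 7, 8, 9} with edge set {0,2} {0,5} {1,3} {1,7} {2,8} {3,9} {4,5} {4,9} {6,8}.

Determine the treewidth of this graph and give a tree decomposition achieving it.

Every bag has size at most 2, so the width is 2 − 1 = 1 and tw(G) ≤ 1. G has an edge, so its treewidth is at least 1. Therefore the treewidth is 1.

Treewidth 1.
Bags: B1 = {6, 8}  B2 = {2, 8}  B3 = {0, 2}  B4 = {0, 5}  B5 = {4, 5}  B6 = {4, 9}  B7 = {3, 9}  B8 = {1, 3}  B9 = {1, 7}
Tree: B1–B2, B2–B3, B3–B4, B4–B5, B5–B6, B6–B7, B7–B8, B8–B9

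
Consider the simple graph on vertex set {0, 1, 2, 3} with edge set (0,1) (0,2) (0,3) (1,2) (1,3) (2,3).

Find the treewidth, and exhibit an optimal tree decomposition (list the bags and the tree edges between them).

With just one bag of size 4, the width is 4 − 1 = 3, so tw(G) ≤ 3. On the other hand G contains the 4-clique {0, 1, 2, 3}. A clique must lie in a single bag of any decomposition, so no decomposition can have width below 3. Combining the bounds, tw(G) = 3.

Treewidth 3.
Bags: B1 = {0, 1, 2, 3}
Tree: (single bag)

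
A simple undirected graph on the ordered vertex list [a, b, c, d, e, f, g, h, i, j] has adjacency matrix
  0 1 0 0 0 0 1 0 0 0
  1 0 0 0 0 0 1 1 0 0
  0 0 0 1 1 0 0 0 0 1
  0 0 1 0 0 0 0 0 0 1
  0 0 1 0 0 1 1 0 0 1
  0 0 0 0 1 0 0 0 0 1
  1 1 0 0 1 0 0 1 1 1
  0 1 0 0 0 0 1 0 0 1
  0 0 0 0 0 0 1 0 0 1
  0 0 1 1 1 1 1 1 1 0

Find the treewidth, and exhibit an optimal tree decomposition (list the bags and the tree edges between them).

Treewidth 2.
One such decomposition:
Bags: B1 = {e, g, j}  B2 = {g, h, j}  B3 = {b, g, h}  B4 = {a, b, g}  B5 = {c, e, j}  B6 = {g, i, j}  B7 = {e, f, j}  B8 = {c, d, j}
Tree: B1–B2, B2–B3, B3–B4, B1–B5, B1–B6, B5–B7, B5–B8

Every bag has size at most 3, so the width is 3 − 1 = 2 and tw(G) ≤ 2. On the other hand G contains the 3-clique {c, d, j}. A clique must lie in a single bag of any decomposition, so no decomposition can have width below 2. Hence tw(G) = 2 exactly.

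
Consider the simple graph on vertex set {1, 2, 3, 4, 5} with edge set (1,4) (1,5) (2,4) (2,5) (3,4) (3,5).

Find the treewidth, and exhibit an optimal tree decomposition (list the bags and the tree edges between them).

Treewidth 2.
Bags: B1 = {1, 4, 5}  B2 = {2, 4, 5}  B3 = {3, 4, 5}
Tree: B1–B2, B2–B3

The largest bag has 3 vertices, giving width 2; this decomposition certifies tw(G) ≤ 2. For the lower bound, G contains the cycle 1–5–2–4–1, so G is not a forest; only forests have treewidth ≤ 1, hence tw(G) ≥ 2. Therefore the treewidth is 2.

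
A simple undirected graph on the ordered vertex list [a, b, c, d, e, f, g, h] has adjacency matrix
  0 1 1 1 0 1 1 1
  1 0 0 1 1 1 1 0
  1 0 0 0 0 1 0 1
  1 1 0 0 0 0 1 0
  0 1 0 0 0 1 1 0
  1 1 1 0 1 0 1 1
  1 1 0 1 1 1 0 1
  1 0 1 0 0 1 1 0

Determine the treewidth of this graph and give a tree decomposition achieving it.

Treewidth 3.
Bags: B1 = {a, f, g, h}  B2 = {a, c, f, h}  B3 = {a, b, f, g}  B4 = {b, e, f, g}  B5 = {a, b, d, g}
Tree: B1–B2, B1–B3, B3–B4, B3–B5

Each bag holds 4 vertices, so the decomposition has width 3, which upper-bounds the treewidth. Conversely, {a, b, d, g} is a clique of size 4, and the vertices of any clique must share a bag in every tree decomposition; so some bag has ≥ 4 vertices and tw(G) ≥ 3. Combining the bounds, tw(G) = 3.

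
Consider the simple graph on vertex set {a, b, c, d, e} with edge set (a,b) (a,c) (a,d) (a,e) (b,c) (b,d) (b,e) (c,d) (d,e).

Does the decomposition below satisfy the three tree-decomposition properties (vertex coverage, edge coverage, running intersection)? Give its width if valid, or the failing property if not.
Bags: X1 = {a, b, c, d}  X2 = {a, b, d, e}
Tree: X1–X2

Every vertex of G appears in some bag (union = {a, b, c, d, e}); every edge is covered by a bag; and for each vertex v the set of bags containing v is connected in the bag tree. The decomposition is therefore valid. The largest bag has 4 vertices, so the width is 3.

Yes; width 3.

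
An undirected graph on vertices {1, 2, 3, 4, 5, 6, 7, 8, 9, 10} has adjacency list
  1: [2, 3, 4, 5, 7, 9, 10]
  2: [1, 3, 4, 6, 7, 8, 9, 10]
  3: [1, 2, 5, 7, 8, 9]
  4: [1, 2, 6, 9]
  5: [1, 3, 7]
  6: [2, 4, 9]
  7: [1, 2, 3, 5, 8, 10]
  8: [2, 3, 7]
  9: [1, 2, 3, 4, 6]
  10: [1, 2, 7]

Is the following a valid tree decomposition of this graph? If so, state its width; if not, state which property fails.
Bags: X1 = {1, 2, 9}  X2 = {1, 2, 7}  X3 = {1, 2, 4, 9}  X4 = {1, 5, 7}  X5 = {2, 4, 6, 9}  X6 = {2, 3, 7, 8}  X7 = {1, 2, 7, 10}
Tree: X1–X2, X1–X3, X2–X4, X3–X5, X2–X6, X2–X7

A tree decomposition must satisfy three properties: every vertex lies in some bag; for every edge, both endpoints lie together in some bag; and for every vertex, the bags containing it form a connected subtree. Here edge (3,9) lies in no bag, so the decomposition is invalid.

No — edge (3,9) lies in no bag.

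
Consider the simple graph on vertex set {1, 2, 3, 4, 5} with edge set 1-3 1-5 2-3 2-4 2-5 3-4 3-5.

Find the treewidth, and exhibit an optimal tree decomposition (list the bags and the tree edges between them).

Every bag has size at most 3, so the width is 3 − 1 = 2 and tw(G) ≤ 2. Conversely, {1, 3, 5} is a clique of size 3, and the vertices of any clique must share a bag in every tree decomposition; so some bag has ≥ 3 vertices and tw(G) ≥ 2. Therefore the treewidth is 2.

Treewidth 2.
One such decomposition:
Bags: B1 = {2, 3, 5}  B2 = {1, 3, 5}  B3 = {2, 3, 4}
Tree: B1–B2, B1–B3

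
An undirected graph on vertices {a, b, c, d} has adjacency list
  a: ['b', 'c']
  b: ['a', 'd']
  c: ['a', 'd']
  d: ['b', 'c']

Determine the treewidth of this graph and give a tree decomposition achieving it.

Treewidth 2.
Bags: B1 = {a, b, d}  B2 = {a, c, d}
Tree: B1–B2

Each bag holds 3 vertices, so the decomposition has width 2, which upper-bounds the treewidth. Since a–b–d–c–a is a cycle in G, G is not acyclic. Forests are exactly the graphs of treewidth ≤ 1, so tw(G) ≥ 2. The upper and lower bounds meet at 2, so that is the treewidth.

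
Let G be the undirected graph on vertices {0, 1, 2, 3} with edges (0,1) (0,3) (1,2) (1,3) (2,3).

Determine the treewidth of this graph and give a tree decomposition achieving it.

Treewidth 2.
Bags: B1 = {0, 1, 3}  B2 = {1, 2, 3}
Tree: B1–B2

Every bag has size at most 3, so the width is 3 − 1 = 2 and tw(G) ≤ 2. On the other hand G contains the 3-clique {0, 1, 3}. A clique must lie in a single bag of any decomposition, so no decomposition can have width below 2. Therefore the treewidth is 2.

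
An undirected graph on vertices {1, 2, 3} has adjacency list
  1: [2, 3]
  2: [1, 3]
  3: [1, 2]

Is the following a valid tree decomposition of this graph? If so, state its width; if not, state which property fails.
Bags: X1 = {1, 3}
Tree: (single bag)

A tree decomposition must satisfy three properties: every vertex lies in some bag; for every edge, both endpoints lie together in some bag; and for every vertex, the bags containing it form a connected subtree. Here vertex 2 appears in no bag, so the decomposition is invalid.

No — vertex 2 appears in no bag.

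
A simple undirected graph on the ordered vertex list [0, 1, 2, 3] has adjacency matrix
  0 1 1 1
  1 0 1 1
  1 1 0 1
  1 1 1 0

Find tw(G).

A width-3 tree decomposition is:
Bags: B1 = {0, 1, 2, 3}
Tree: (single bag)
A single bag containing all 4 vertices is trivially a valid decomposition of width 3. On the other hand G contains the 4-clique {0, 1, 2, 3}. A clique must lie in a single bag of any decomposition, so no decomposition can have width below 3. The upper and lower bounds meet at 3, so that is the treewidth.

3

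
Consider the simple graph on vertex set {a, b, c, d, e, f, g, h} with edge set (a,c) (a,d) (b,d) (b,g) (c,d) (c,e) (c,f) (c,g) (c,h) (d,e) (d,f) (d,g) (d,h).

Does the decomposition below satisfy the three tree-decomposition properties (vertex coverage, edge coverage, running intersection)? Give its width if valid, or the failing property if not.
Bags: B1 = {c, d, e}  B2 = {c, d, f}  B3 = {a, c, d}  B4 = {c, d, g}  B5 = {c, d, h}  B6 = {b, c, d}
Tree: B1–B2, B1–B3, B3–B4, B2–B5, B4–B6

No — edge (g,b) lies in no bag.

A tree decomposition must satisfy three properties: every vertex lies in some bag; for every edge, both endpoints lie together in some bag; and for every vertex, the bags containing it form a connected subtree. Here edge (g,b) lies in no bag, so the decomposition is invalid.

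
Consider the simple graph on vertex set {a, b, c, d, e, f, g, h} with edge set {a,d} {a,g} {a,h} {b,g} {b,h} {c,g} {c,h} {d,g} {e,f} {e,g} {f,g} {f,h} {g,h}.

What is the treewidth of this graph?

2

A width-2 tree decomposition is:
Bags: B1 = {a, g, h}  B2 = {a, d, g}  B3 = {c, g, h}  B4 = {b, g, h}  B5 = {f, g, h}  B6 = {e, f, g}
Tree: B1–B2, B1–B3, B1–B4, B1–B5, B5–B6
Each bag holds 3 vertices, so the decomposition has width 2, which upper-bounds the treewidth. Conversely, {a, d, g} is a clique of size 3, and the vertices of any clique must share a bag in every tree decomposition; so some bag has ≥ 3 vertices and tw(G) ≥ 2. Hence tw(G) = 2 exactly.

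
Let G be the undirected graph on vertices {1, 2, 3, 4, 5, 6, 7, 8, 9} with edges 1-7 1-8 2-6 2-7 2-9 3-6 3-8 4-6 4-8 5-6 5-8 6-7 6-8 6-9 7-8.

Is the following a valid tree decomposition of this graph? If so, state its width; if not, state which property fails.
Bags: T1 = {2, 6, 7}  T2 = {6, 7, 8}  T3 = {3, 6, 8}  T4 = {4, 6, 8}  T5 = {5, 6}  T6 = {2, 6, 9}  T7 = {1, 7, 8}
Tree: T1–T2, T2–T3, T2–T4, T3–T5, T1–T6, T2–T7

A tree decomposition must satisfy three properties: every vertex lies in some bag; for every edge, both endpoints lie together in some bag; and for every vertex, the bags containing it form a connected subtree. Here edge (8,5) lies in no bag, so the decomposition is invalid.

No — edge (8,5) lies in no bag.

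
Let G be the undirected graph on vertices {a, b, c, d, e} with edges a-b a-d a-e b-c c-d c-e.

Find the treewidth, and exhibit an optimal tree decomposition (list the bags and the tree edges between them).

Treewidth 2.
One optimal decomposition is:
Bags: B1 = {a, b, c}  B2 = {a, c, d}  B3 = {a, c, e}
Tree: B1–B2, B2–B3

Each bag holds 3 vertices, so the decomposition has width 2, which upper-bounds the treewidth. The edges a–b–c–d–a form a cycle, so G is not a tree and its treewidth is at least 2. Therefore the treewidth is 2.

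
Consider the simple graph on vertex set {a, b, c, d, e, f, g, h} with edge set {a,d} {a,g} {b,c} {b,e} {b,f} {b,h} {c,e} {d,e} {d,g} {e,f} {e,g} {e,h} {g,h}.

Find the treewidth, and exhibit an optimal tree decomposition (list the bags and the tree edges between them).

The largest bag has 3 vertices, giving width 2; this decomposition certifies tw(G) ≤ 2. On the other hand G contains the 3-clique {d, e, g}. A clique must lie in a single bag of any decomposition, so no decomposition can have width below 2. The upper and lower bounds meet at 2, so that is the treewidth.

Treewidth 2.
One optimal decomposition is:
Bags: B1 = {b, c, e}  B2 = {b, e, h}  B3 = {e, g, h}  B4 = {b, e, f}  B5 = {d, e, g}  B6 = {a, d, g}
Tree: B1–B2, B2–B3, B2–B4, B3–B5, B5–B6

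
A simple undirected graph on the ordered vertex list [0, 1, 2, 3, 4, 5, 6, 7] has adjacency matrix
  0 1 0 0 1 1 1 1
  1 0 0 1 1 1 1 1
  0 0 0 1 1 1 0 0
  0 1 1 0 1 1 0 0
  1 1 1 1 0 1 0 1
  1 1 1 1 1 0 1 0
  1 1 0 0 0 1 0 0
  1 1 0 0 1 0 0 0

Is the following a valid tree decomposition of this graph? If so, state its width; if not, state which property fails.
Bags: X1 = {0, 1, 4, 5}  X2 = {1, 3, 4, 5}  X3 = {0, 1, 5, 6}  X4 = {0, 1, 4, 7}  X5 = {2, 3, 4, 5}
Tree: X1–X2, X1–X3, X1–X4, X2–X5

Yes; width 3.

Checking the three conditions: (i) the bags cover all of {0, 1, 2, 3, 4, 5, 6, 7}; (ii) for each edge, some bag contains both endpoints; (iii) the bags containing any fixed vertex form a subtree. All hold, so the decomposition is valid with width 4 − 1 = 3.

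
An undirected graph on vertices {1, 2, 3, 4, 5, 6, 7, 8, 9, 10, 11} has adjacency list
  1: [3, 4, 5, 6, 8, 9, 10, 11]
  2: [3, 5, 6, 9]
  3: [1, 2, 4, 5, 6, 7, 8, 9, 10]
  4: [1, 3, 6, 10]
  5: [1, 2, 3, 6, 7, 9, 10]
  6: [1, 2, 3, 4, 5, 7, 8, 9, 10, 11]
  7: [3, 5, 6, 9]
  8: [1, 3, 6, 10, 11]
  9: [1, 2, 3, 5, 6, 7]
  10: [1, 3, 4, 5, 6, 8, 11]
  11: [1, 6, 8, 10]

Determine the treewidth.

A width-4 tree decomposition is:
Bags: B1 = {1, 3, 6, 8, 10}  B2 = {1, 3, 5, 6, 10}  B3 = {1, 3, 5, 6, 9}  B4 = {2, 3, 5, 6, 9}  B5 = {3, 5, 6, 7, 9}  B6 = {1, 6, 8, 10, 11}  B7 = {1, 3, 4, 6, 10}
Tree: B1–B2, B2–B3, B3–B4, B4–B5, B1–B6, B2–B7
Every bag has size at most 5, so the width is 5 − 1 = 4 and tw(G) ≤ 4. Conversely, {1, 6, 8, 10, 11} is a clique of size 5, and the vertices of any clique must share a bag in every tree decomposition; so some bag has ≥ 5 vertices and tw(G) ≥ 4. Combining the bounds, tw(G) = 4.

4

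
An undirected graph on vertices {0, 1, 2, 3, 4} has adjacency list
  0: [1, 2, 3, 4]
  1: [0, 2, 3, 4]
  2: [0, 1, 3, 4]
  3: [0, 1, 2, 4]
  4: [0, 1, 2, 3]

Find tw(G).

A width-4 tree decomposition is:
Bags: B1 = {0, 1, 2, 3, 4}
Tree: (single bag)
With just one bag of size 5, the width is 5 − 1 = 4, so tw(G) ≤ 4. Conversely, {0, 1, 2, 3, 4} is a clique of size 5, and the vertices of any clique must share a bag in every tree decomposition; so some bag has ≥ 5 vertices and tw(G) ≥ 4. Hence tw(G) = 4 exactly.

4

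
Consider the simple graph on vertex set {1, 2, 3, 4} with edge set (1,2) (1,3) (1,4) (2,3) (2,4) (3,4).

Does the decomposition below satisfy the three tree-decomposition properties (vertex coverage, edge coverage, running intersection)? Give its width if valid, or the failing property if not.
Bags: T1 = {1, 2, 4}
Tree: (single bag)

A tree decomposition must satisfy three properties: every vertex lies in some bag; for every edge, both endpoints lie together in some bag; and for every vertex, the bags containing it form a connected subtree. Here vertex 3 appears in no bag, so the decomposition is invalid.

No — vertex 3 appears in no bag.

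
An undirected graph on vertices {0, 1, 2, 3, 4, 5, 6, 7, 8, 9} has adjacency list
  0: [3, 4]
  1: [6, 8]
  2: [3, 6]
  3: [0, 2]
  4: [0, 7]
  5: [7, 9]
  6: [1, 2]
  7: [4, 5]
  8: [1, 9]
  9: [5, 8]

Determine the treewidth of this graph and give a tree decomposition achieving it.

Treewidth 2.
One such decomposition:
Bags: B1 = {2, 3, 6}  B2 = {1, 3, 6}  B3 = {1, 3, 8}  B4 = {3, 8, 9}  B5 = {3, 5, 9}  B6 = {3, 5, 7}  B7 = {3, 4, 7}  B8 = {0, 3, 4}
Tree: B1–B2, B2–B3, B3–B4, B4–B5, B5–B6, B6–B7, B7–B8

Every bag has size at most 3, so the width is 3 − 1 = 2 and tw(G) ≤ 2. Since 3–2–6–1–8–9–5–7–4–0–3 is a cycle in G, G is not acyclic. Forests are exactly the graphs of treewidth ≤ 1, so tw(G) ≥ 2. The upper and lower bounds meet at 2, so that is the treewidth.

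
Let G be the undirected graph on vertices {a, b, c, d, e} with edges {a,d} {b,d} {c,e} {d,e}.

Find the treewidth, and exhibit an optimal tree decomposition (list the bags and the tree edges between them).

The largest bag has 2 vertices, giving width 1; this decomposition certifies tw(G) ≤ 1. Any graph with an edge has treewidth ≥ 1, and G has the edge b–d. Combining the bounds, tw(G) = 1.

Treewidth 1.
Bags: B1 = {b, d}  B2 = {a, d}  B3 = {d, e}  B4 = {c, e}
Tree: B1–B2, B2–B3, B3–B4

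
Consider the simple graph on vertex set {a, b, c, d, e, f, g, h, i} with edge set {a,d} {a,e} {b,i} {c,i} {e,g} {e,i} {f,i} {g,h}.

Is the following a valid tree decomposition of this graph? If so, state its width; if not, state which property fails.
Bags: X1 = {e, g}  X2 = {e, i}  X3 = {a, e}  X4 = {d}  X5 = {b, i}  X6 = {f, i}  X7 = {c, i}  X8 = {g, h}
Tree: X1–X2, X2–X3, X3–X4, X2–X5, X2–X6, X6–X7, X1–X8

A tree decomposition must satisfy three properties: every vertex lies in some bag; for every edge, both endpoints lie together in some bag; and for every vertex, the bags containing it form a connected subtree. Here edge (a,d) lies in no bag, so the decomposition is invalid.

No — edge (a,d) lies in no bag.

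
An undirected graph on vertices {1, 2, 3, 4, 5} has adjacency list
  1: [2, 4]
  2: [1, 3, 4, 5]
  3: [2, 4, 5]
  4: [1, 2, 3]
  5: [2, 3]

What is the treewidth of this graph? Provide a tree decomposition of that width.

Each bag holds 3 vertices, so the decomposition has width 2, which upper-bounds the treewidth. On the other hand G contains the 3-clique {1, 2, 4}. A clique must lie in a single bag of any decomposition, so no decomposition can have width below 2. Hence tw(G) = 2 exactly.

Treewidth 2.
One such decomposition:
Bags: B1 = {2, 3, 4}  B2 = {2, 3, 5}  B3 = {1, 2, 4}
Tree: B1–B2, B1–B3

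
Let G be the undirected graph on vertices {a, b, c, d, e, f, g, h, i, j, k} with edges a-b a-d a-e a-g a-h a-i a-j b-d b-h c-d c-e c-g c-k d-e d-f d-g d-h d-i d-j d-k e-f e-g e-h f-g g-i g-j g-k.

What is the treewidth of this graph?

A width-3 tree decomposition is:
Bags: B1 = {c, d, e, g}  B2 = {a, d, e, g}  B3 = {c, d, g, k}  B4 = {d, e, f, g}  B5 = {a, d, e, h}  B6 = {a, d, g, j}  B7 = {a, d, g, i}  B8 = {a, b, d, h}
Tree: B1–B2, B1–B3, B1–B4, B2–B5, B2–B6, B6–B7, B5–B8
Every bag has size at most 4, so the width is 4 − 1 = 3 and tw(G) ≤ 3. On the other hand G contains the 4-clique {a, d, g, j}. A clique must lie in a single bag of any decomposition, so no decomposition can have width below 3. Therefore the treewidth is 3.

3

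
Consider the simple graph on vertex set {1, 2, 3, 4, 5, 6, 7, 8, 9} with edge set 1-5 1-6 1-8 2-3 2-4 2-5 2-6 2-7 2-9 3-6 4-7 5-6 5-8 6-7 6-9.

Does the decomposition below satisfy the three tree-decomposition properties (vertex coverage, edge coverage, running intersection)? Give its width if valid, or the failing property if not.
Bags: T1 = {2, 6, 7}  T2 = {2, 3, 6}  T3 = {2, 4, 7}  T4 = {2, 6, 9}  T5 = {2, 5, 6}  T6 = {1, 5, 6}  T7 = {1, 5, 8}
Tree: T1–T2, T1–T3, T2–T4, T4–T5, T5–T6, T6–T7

Vertex coverage: the bags together contain {1, 2, 3, 4, 5, 6, 7, 8, 9}, the full vertex set. Edge coverage: each edge of G has both endpoints in at least one bag. Running intersection: for every vertex, the bags containing it form a connected subtree. All three properties hold, so this is a valid tree decomposition of width max|bag| − 1 = 2, and hence tw(G) ≤ 2.

Yes; width 2.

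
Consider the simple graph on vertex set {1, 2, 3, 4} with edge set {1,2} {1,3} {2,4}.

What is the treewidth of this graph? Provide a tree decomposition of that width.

Treewidth 1.
One such decomposition:
Bags: B1 = {2, 4}  B2 = {1, 2}  B3 = {1, 3}
Tree: B1–B2, B2–B3

The largest bag has 2 vertices, giving width 1; this decomposition certifies tw(G) ≤ 1. Any graph with an edge has treewidth ≥ 1, and G has the edge 4–2. Therefore the treewidth is 1.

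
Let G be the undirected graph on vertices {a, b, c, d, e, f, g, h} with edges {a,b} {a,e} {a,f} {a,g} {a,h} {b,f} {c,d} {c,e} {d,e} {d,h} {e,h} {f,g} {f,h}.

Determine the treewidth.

2

A width-2 tree decomposition is:
Bags: B1 = {a, e, h}  B2 = {a, f, h}  B3 = {d, e, h}  B4 = {a, b, f}  B5 = {a, f, g}  B6 = {c, d, e}
Tree: B1–B2, B1–B3, B2–B4, B4–B5, B3–B6
The largest bag has 3 vertices, giving width 2; this decomposition certifies tw(G) ≤ 2. For the lower bound, the 3 vertices {d, e, h} are pairwise adjacent, and any tree decomposition puts a clique entirely inside one bag — forcing width ≥ 2. Therefore the treewidth is 2.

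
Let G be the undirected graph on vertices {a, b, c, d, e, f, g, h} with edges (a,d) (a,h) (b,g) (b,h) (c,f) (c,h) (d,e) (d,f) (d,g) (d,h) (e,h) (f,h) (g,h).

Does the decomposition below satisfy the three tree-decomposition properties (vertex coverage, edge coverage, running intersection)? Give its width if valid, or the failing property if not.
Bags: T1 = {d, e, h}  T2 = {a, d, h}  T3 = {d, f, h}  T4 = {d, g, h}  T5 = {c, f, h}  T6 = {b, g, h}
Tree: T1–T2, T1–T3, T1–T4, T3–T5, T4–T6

Every vertex of G appears in some bag (union = {a, b, c, d, e, f, g, h}); every edge is covered by a bag; and for each vertex v the set of bags containing v is connected in the bag tree. The decomposition is therefore valid. The largest bag has 3 vertices, so the width is 2.

Yes; width 2.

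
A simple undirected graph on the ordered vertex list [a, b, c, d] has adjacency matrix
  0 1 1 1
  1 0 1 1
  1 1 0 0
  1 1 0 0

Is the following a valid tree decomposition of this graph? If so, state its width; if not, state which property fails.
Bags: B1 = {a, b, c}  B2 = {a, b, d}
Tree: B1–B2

Every vertex of G appears in some bag (union = {a, b, c, d}); every edge is covered by a bag; and for each vertex v the set of bags containing v is connected in the bag tree. The decomposition is therefore valid. The largest bag has 3 vertices, so the width is 2.

Yes; width 2.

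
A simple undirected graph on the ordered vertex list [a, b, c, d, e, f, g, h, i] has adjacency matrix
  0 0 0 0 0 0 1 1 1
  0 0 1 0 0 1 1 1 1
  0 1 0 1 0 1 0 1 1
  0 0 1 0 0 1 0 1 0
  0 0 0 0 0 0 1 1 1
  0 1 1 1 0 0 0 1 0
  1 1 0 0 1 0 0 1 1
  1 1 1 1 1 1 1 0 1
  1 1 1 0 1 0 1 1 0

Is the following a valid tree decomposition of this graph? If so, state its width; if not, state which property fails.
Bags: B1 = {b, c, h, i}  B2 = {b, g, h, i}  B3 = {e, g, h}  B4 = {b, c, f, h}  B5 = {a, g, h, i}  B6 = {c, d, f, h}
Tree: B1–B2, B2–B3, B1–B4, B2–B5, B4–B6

A tree decomposition must satisfy three properties: every vertex lies in some bag; for every edge, both endpoints lie together in some bag; and for every vertex, the bags containing it form a connected subtree. Here edge (i,e) lies in no bag, so the decomposition is invalid.

No — edge (i,e) lies in no bag.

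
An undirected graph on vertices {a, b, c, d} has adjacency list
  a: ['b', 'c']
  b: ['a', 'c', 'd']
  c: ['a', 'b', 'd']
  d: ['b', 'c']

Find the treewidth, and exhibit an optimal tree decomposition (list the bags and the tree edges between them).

Treewidth 2.
One optimal decomposition is:
Bags: B1 = {b, c, d}  B2 = {a, b, c}
Tree: B1–B2

The largest bag has 3 vertices, giving width 2; this decomposition certifies tw(G) ≤ 2. On the other hand G contains the 3-clique {b, c, d}. A clique must lie in a single bag of any decomposition, so no decomposition can have width below 2. Combining the bounds, tw(G) = 2.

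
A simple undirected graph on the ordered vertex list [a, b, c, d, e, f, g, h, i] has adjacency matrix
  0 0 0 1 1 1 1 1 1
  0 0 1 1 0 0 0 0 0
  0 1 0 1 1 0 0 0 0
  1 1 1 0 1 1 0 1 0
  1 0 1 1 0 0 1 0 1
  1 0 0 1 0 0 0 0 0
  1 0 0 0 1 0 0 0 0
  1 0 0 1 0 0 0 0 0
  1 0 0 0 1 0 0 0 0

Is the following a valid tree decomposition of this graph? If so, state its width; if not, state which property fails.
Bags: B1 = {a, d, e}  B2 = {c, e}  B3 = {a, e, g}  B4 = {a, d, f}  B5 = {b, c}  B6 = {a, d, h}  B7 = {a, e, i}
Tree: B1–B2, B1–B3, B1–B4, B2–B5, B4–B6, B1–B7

A tree decomposition must satisfy three properties: every vertex lies in some bag; for every edge, both endpoints lie together in some bag; and for every vertex, the bags containing it form a connected subtree. Here edge (d,c) lies in no bag, so the decomposition is invalid.

No — edge (d,c) lies in no bag.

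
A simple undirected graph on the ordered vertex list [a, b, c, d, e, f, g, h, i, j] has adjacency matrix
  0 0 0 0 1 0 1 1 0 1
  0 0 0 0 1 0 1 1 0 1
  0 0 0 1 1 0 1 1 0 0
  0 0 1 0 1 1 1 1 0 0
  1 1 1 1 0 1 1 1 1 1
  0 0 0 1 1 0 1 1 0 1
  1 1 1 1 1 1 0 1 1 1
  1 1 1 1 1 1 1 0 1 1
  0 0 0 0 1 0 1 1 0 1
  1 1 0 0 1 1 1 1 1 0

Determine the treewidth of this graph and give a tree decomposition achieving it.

The largest bag has 5 vertices, giving width 4; this decomposition certifies tw(G) ≤ 4. For the lower bound, the 5 vertices {c, d, e, g, h} are pairwise adjacent, and any tree decomposition puts a clique entirely inside one bag — forcing width ≥ 4. Therefore the treewidth is 4.

Treewidth 4.
One such decomposition:
Bags: B1 = {e, f, g, h, j}  B2 = {d, e, f, g, h}  B3 = {e, g, h, i, j}  B4 = {a, e, g, h, j}  B5 = {c, d, e, g, h}  B6 = {b, e, g, h, j}
Tree: B1–B2, B1–B3, B1–B4, B2–B5, B3–B6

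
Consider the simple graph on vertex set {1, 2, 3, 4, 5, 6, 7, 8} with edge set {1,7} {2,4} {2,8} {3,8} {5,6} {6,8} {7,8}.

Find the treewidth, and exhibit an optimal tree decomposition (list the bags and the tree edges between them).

Treewidth 1.
One optimal decomposition is:
Bags: B1 = {2, 8}  B2 = {6, 8}  B3 = {3, 8}  B4 = {7, 8}  B5 = {2, 4}  B6 = {5, 6}  B7 = {1, 7}
Tree: B1–B2, B2–B3, B2–B4, B1–B5, B2–B6, B4–B7

The largest bag has 2 vertices, giving width 1; this decomposition certifies tw(G) ≤ 1. Any graph with an edge has treewidth ≥ 1, and G has the edge 2–8. Hence tw(G) = 1 exactly.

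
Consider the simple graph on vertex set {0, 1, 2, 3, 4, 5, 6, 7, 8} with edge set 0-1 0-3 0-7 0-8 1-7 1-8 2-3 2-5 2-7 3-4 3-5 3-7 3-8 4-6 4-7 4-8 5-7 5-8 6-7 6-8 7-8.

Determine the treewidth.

A width-3 tree decomposition is:
Bags: B1 = {0, 3, 7, 8}  B2 = {0, 1, 7, 8}  B3 = {3, 5, 7, 8}  B4 = {3, 4, 7, 8}  B5 = {4, 6, 7, 8}  B6 = {2, 3, 5, 7}
Tree: B1–B2, B1–B3, B3–B4, B4–B5, B3–B6
Each bag holds 4 vertices, so the decomposition has width 3, which upper-bounds the treewidth. Conversely, {0, 1, 7, 8} is a clique of size 4, and the vertices of any clique must share a bag in every tree decomposition; so some bag has ≥ 4 vertices and tw(G) ≥ 3. Therefore the treewidth is 3.

3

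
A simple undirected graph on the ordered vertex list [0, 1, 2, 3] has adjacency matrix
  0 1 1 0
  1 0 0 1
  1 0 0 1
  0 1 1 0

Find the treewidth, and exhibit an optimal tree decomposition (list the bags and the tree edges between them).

Treewidth 2.
One optimal decomposition is:
Bags: B1 = {1, 2, 3}  B2 = {0, 1, 2}
Tree: B1–B2

Each bag holds 3 vertices, so the decomposition has width 2, which upper-bounds the treewidth. Since 2–3–1–0–2 is a cycle in G, G is not acyclic. Forests are exactly the graphs of treewidth ≤ 1, so tw(G) ≥ 2. Therefore the treewidth is 2.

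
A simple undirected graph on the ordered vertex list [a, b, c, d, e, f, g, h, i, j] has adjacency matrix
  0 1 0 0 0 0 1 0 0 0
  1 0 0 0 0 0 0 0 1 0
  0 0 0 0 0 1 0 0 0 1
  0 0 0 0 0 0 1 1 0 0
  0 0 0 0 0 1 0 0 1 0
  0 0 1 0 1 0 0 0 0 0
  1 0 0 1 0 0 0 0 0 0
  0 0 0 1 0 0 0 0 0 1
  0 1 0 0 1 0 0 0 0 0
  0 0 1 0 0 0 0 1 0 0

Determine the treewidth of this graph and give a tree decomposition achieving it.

Treewidth 2.
One such decomposition:
Bags: B1 = {c, h, j}  B2 = {c, d, h}  B3 = {c, d, g}  B4 = {a, c, g}  B5 = {a, b, c}  B6 = {b, c, i}  B7 = {c, e, i}  B8 = {c, e, f}
Tree: B1–B2, B2–B3, B3–B4, B4–B5, B5–B6, B6–B7, B7–B8

Each bag holds 3 vertices, so the decomposition has width 2, which upper-bounds the treewidth. The edges c–j–h–d–g–a–b–i–e–f–c form a cycle, so G is not a tree and its treewidth is at least 2. The upper and lower bounds meet at 2, so that is the treewidth.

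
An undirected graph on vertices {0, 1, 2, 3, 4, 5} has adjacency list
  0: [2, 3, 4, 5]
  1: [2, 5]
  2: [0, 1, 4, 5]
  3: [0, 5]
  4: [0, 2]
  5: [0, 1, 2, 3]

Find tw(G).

A width-2 tree decomposition is:
Bags: B1 = {0, 2, 5}  B2 = {1, 2, 5}  B3 = {0, 2, 4}  B4 = {0, 3, 5}
Tree: B1–B2, B1–B3, B1–B4
The largest bag has 3 vertices, giving width 2; this decomposition certifies tw(G) ≤ 2. Conversely, {0, 2, 4} is a clique of size 3, and the vertices of any clique must share a bag in every tree decomposition; so some bag has ≥ 3 vertices and tw(G) ≥ 2. Hence tw(G) = 2 exactly.

2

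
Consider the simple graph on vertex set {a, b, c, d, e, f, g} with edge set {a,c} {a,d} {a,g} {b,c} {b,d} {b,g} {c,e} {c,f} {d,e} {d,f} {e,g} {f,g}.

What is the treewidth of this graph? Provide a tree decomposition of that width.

Every bag has size at most 4, so the width is 4 − 1 = 3 and tw(G) ≤ 3. For the lower bound: the 4 vertex sets {a,d}, {c,e}, {g}, {b} are disjoint, each induces a connected subgraph, and every pair is joined by at least one edge of G. Contracting each set to a single vertex therefore yields K_{4} as a minor, and since treewidth is minor-monotone, tw(G) ≥ tw(K_{4}) = 3. Therefore the treewidth is 3.

Treewidth 3.
One such decomposition:
Bags: B1 = {a, c, d, g}  B2 = {c, d, e, g}  B3 = {b, c, d, g}  B4 = {c, d, f, g}
Tree: B1–B2, B2–B3, B3–B4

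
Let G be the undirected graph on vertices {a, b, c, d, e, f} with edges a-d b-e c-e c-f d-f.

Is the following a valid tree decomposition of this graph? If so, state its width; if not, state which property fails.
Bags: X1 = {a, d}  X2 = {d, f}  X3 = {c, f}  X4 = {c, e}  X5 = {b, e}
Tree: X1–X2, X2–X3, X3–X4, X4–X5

Checking the three conditions: (i) the bags cover all of {a, b, c, d, e, f}; (ii) for each edge, some bag contains both endpoints; (iii) the bags containing any fixed vertex form a subtree. All hold, so the decomposition is valid with width 2 − 1 = 1.

Yes; width 1.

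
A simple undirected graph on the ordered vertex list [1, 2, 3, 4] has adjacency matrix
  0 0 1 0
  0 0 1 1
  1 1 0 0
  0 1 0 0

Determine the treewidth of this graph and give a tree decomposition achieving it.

Treewidth 1.
One optimal decomposition is:
Bags: B1 = {2, 4}  B2 = {2, 3}  B3 = {1, 3}
Tree: B1–B2, B2–B3

Each bag holds 2 vertices, so the decomposition has width 1, which upper-bounds the treewidth. Since G has at least one edge (e.g. 4–2), it is not an edgeless graph, so tw(G) ≥ 1. Therefore the treewidth is 1.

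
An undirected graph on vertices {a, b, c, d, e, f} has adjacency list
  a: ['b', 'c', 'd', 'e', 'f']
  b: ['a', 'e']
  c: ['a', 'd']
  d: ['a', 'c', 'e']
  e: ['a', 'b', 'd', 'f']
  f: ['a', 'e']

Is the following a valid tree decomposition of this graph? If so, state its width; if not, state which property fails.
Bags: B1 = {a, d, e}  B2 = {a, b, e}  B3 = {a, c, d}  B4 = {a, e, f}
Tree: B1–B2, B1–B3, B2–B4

Vertex coverage: the bags together contain {a, b, c, d, e, f}, the full vertex set. Edge coverage: each edge of G has both endpoints in at least one bag. Running intersection: for every vertex, the bags containing it form a connected subtree. All three properties hold, so this is a valid tree decomposition of width max|bag| − 1 = 2, and hence tw(G) ≤ 2.

Yes; width 2.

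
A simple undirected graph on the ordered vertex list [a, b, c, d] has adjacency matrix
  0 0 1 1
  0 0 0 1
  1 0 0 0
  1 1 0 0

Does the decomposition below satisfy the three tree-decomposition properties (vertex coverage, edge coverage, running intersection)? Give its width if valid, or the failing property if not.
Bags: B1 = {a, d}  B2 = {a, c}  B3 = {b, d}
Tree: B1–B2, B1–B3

Checking the three conditions: (i) the bags cover all of {a, b, c, d}; (ii) for each edge, some bag contains both endpoints; (iii) the bags containing any fixed vertex form a subtree. All hold, so the decomposition is valid with width 2 − 1 = 1.

Yes; width 1.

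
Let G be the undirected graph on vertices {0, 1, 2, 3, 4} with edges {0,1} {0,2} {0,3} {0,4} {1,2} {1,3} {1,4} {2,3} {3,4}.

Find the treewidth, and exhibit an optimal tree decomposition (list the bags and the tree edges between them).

Every bag has size at most 4, so the width is 4 − 1 = 3 and tw(G) ≤ 3. Conversely, {0, 1, 2, 3} is a clique of size 4, and the vertices of any clique must share a bag in every tree decomposition; so some bag has ≥ 4 vertices and tw(G) ≥ 3. Hence tw(G) = 3 exactly.

Treewidth 3.
One such decomposition:
Bags: B1 = {0, 1, 2, 3}  B2 = {0, 1, 3, 4}
Tree: B1–B2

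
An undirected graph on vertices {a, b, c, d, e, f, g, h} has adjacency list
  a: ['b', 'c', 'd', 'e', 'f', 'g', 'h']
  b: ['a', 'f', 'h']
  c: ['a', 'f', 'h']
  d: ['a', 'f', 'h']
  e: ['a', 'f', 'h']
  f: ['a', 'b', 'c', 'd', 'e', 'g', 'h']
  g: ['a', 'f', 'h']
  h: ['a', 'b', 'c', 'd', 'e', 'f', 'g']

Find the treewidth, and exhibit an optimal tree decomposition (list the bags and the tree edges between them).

Each bag holds 4 vertices, so the decomposition has width 3, which upper-bounds the treewidth. For the lower bound, the 4 vertices {a, d, f, h} are pairwise adjacent, and any tree decomposition puts a clique entirely inside one bag — forcing width ≥ 3. Therefore the treewidth is 3.

Treewidth 3.
Bags: B1 = {a, e, f, h}  B2 = {a, c, f, h}  B3 = {a, f, g, h}  B4 = {a, b, f, h}  B5 = {a, d, f, h}
Tree: B1–B2, B1–B3, B1–B4, B3–B5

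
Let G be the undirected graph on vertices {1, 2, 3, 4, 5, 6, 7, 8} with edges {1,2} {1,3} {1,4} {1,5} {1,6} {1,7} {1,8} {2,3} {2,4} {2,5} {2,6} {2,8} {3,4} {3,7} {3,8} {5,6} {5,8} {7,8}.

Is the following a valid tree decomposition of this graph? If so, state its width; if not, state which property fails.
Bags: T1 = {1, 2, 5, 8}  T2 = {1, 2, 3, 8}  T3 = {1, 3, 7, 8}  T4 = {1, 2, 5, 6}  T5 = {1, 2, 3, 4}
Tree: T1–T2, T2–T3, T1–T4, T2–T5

Vertex coverage: the bags together contain {1, 2, 3, 4, 5, 6, 7, 8}, the full vertex set. Edge coverage: each edge of G has both endpoints in at least one bag. Running intersection: for every vertex, the bags containing it form a connected subtree. All three properties hold, so this is a valid tree decomposition of width max|bag| − 1 = 3, and hence tw(G) ≤ 3.

Yes; width 3.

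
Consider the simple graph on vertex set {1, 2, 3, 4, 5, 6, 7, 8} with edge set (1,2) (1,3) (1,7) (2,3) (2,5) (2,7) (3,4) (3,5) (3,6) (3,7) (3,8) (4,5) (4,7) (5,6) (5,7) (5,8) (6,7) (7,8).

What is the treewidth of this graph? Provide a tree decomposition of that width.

Treewidth 3.
One such decomposition:
Bags: B1 = {2, 3, 5, 7}  B2 = {3, 4, 5, 7}  B3 = {3, 5, 6, 7}  B4 = {3, 5, 7, 8}  B5 = {1, 2, 3, 7}
Tree: B1–B2, B1–B3, B3–B4, B1–B5

Every bag has size at most 4, so the width is 4 − 1 = 3 and tw(G) ≤ 3. For the lower bound, the 4 vertices {1, 2, 3, 7} are pairwise adjacent, and any tree decomposition puts a clique entirely inside one bag — forcing width ≥ 3. Combining the bounds, tw(G) = 3.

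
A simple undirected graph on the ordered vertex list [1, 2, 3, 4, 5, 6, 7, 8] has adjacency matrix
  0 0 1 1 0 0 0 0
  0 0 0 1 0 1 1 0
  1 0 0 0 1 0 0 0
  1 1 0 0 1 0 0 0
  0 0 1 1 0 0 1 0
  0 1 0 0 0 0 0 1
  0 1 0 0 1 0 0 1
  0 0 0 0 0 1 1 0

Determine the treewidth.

2

A width-2 tree decomposition is:
Bags: B1 = {1, 3, 5}  B2 = {1, 4, 5}  B3 = {4, 5, 7}  B4 = {2, 4, 7}  B5 = {2, 7, 8}  B6 = {2, 6, 8}
Tree: B1–B2, B2–B3, B3–B4, B4–B5, B5–B6
Every bag has size at most 3, so the width is 3 − 1 = 2 and tw(G) ≤ 2. Since 3–1–4–5–3 is a cycle in G, G is not acyclic. Forests are exactly the graphs of treewidth ≤ 1, so tw(G) ≥ 2. The upper and lower bounds meet at 2, so that is the treewidth.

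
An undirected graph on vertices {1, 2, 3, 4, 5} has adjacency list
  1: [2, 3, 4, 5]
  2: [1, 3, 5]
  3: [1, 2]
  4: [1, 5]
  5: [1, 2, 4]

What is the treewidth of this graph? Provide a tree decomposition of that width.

Treewidth 2.
Bags: B1 = {1, 4, 5}  B2 = {1, 2, 5}  B3 = {1, 2, 3}
Tree: B1–B2, B2–B3

Every bag has size at most 3, so the width is 3 − 1 = 2 and tw(G) ≤ 2. Conversely, {1, 2, 3} is a clique of size 3, and the vertices of any clique must share a bag in every tree decomposition; so some bag has ≥ 3 vertices and tw(G) ≥ 2. Hence tw(G) = 2 exactly.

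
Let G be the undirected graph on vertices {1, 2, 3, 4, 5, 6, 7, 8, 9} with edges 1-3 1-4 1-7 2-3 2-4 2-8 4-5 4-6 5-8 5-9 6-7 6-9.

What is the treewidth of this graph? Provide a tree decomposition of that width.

Treewidth 3.
One such decomposition:
Bags: B1 = {1, 2, 3, 8}  B2 = {1, 2, 4, 8}  B3 = {1, 4, 5, 8}  B4 = {1, 4, 5, 7}  B5 = {4, 5, 6, 7}  B6 = {5, 6, 7, 9}
Tree: B1–B2, B2–B3, B3–B4, B4–B5, B5–B6

Each bag holds 4 vertices, so the decomposition has width 3, which upper-bounds the treewidth. For the lower bound: the 4 vertex sets {2,3,8}, {1}, {4}, {5,6,7,9} are disjoint, each induces a connected subgraph, and every pair is joined by at least one edge of G. Contracting each set to a single vertex therefore yields K_{4} as a minor, and since treewidth is minor-monotone, tw(G) ≥ tw(K_{4}) = 3. Hence tw(G) = 3 exactly.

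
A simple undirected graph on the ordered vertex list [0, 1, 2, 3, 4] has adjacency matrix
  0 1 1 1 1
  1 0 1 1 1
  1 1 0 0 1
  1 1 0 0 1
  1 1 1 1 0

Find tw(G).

3

A width-3 tree decomposition is:
Bags: B1 = {0, 1, 2, 4}  B2 = {0, 1, 3, 4}
Tree: B1–B2
Every bag has size at most 4, so the width is 4 − 1 = 3 and tw(G) ≤ 3. On the other hand G contains the 4-clique {0, 1, 2, 4}. A clique must lie in a single bag of any decomposition, so no decomposition can have width below 3. Therefore the treewidth is 3.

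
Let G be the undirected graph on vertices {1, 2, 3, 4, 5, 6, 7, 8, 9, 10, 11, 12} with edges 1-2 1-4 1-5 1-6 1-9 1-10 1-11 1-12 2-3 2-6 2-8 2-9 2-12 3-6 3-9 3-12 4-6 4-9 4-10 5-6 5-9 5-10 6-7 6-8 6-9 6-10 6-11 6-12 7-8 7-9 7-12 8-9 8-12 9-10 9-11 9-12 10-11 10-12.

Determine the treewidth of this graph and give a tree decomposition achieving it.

Each bag holds 5 vertices, so the decomposition has width 4, which upper-bounds the treewidth. On the other hand G contains the 5-clique {2, 6, 8, 9, 12}. A clique must lie in a single bag of any decomposition, so no decomposition can have width below 4. Combining the bounds, tw(G) = 4.

Treewidth 4.
One optimal decomposition is:
Bags: B1 = {1, 2, 6, 9, 12}  B2 = {1, 6, 9, 10, 12}  B3 = {2, 6, 8, 9, 12}  B4 = {2, 3, 6, 9, 12}  B5 = {1, 6, 9, 10, 11}  B6 = {1, 5, 6, 9, 10}  B7 = {6, 7, 8, 9, 12}  B8 = {1, 4, 6, 9, 10}
Tree: B1–B2, B1–B3, B3–B4, B2–B5, B5–B6, B3–B7, B2–B8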